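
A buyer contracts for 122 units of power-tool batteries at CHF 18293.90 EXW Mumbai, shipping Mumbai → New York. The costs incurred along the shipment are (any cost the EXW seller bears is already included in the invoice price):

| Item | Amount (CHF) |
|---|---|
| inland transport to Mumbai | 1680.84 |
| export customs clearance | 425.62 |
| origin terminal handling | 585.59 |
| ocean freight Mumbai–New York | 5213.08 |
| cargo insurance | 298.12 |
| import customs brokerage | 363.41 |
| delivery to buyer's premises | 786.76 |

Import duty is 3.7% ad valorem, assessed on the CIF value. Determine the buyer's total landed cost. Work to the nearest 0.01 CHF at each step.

Total landed cost: CHF 28627.71

EXW: the seller makes goods available at their premises; the buyer bears all onward costs.
CIF value = EXW price + inland to port + export clearance + origin terminal + freight + insurance = 18293.90 + 1680.84 + 425.62 + 585.59 + 5213.08 + 298.12 = 26497.15
Import duty = 26497.15 × 3.7% = 980.39
Buyer bears: inland to port 1680.84 + export clearance 425.62 + origin terminal 585.59 + freight 5213.08 + insurance 298.12 + brokerage 363.41 + delivery 786.76 + duty 980.39 = 10333.81
Landed cost = invoice 18293.90 + 10333.81 = 28627.71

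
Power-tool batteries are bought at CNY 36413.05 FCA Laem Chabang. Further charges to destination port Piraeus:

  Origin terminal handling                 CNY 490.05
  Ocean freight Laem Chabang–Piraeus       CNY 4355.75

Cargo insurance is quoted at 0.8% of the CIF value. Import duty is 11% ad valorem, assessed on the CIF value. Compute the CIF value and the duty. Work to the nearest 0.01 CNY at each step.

Let C be the CIF value. C = FCA price + pre-shipment costs + freight + 0.8% × C
C − 0.8% × C = 36413.05 + 490.05 + 4355.75
0.992 × C = 41258.85
C = 41258.85 / 0.992 = 41591.58
Insurance premium = 0.8% × 41591.58 = 332.73
Import duty = 41591.58 × 11% = 4575.07

CIF value: CNY 41591.58; import duty: CNY 4575.07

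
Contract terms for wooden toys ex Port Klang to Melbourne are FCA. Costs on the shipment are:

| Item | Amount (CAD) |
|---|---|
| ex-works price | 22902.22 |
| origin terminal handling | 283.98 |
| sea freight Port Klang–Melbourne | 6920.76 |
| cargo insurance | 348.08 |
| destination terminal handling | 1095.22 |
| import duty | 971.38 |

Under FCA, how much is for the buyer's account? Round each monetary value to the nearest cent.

Buyer's account: CAD 9619.42

FCA: the seller delivers export-cleared goods to the carrier; the buyer bears costs from that point.
Seller's account: goods 22902.22 = 22902.22
Buyer's account: origin terminal 283.98 + freight 6920.76 + insurance 348.08 + destination terminal 1095.22 + duty 971.38 = 9619.42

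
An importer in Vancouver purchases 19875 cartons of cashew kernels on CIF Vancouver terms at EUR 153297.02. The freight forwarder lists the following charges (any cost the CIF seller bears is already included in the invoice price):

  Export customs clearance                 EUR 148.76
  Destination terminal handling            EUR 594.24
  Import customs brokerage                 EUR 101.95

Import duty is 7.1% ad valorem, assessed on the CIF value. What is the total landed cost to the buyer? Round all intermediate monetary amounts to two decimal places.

CIF: the seller pays costs through ocean freight and marine insurance to the destination port.
Already in the invoice (seller's account under CIF): export clearance — exclude.
The CIF price already equals the CIF value: 153297.02
Import duty = 153297.02 × 7.1% = 10884.09
Buyer bears: destination terminal 594.24 + brokerage 101.95 + duty 10884.09 = 11580.28
Landed cost = invoice 153297.02 + 11580.28 = 164877.30

Total landed cost: EUR 164877.30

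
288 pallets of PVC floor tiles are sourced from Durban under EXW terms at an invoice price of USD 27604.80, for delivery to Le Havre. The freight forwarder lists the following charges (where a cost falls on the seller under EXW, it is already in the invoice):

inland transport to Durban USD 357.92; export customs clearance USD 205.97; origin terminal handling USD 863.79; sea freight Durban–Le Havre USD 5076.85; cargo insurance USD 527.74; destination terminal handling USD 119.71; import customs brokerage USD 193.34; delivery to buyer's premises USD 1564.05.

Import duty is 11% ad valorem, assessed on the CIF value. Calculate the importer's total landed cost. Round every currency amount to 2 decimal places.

EXW: the seller makes goods available at their premises; the buyer bears all onward costs.
CIF value = EXW price + inland to port + export clearance + origin terminal + freight + insurance = 27604.80 + 357.92 + 205.97 + 863.79 + 5076.85 + 527.74 = 34637.07
Import duty = 34637.07 × 11% = 3810.08
Buyer bears: inland to port 357.92 + export clearance 205.97 + origin terminal 863.79 + freight 5076.85 + insurance 527.74 + destination terminal 119.71 + brokerage 193.34 + delivery 1564.05 + duty 3810.08 = 12719.45
Landed cost = invoice 27604.80 + 12719.45 = 40324.25

Total landed cost: USD 40324.25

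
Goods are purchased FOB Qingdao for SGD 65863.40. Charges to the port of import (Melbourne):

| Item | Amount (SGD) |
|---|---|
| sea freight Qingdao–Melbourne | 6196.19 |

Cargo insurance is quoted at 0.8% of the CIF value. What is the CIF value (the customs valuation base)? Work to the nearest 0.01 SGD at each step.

Let C be the CIF value. C = FOB price + freight + 0.8% × C
C − 0.8% × C = 65863.40 + 6196.19
0.992 × C = 72059.59
C = 72059.59 / 0.992 = 72640.72
Insurance premium = 0.8% × 72640.72 = 581.13

CIF value: SGD 72640.72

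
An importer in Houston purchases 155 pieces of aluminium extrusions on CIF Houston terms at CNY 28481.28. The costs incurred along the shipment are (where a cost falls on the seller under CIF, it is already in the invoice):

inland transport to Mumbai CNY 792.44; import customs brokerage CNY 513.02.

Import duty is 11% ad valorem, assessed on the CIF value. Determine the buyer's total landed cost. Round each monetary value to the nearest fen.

CIF: the seller pays costs through ocean freight and marine insurance to the destination port.
Already in the invoice (seller's account under CIF): inland to port — exclude.
The CIF price already equals the CIF value: 28481.28
Import duty = 28481.28 × 11% = 3132.94
Buyer bears: brokerage 513.02 + duty 3132.94 = 3645.96
Landed cost = invoice 28481.28 + 3645.96 = 32127.24

Total landed cost: CNY 32127.24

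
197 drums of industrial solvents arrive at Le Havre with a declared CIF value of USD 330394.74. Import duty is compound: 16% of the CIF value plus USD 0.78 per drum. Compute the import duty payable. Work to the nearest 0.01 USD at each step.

Import duty: USD 53016.82

Ad valorem component: 330394.74 × 16% = 52863.16
Specific component: 197 × 0.78 = 153.66
Import duty = 52863.16 + 153.66 = 53016.82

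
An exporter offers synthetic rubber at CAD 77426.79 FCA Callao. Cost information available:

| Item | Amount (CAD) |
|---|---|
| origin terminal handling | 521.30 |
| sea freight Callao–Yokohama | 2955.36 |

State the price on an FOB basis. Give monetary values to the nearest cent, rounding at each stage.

Not relevant to the conversion: freight — on the buyer under both terms; not part of either seller's price.
From FCA to FOB, the seller additionally bears: origin terminal.
FOB price = 77426.79 + 521.30 = 77948.09

FOB price: CAD 77948.09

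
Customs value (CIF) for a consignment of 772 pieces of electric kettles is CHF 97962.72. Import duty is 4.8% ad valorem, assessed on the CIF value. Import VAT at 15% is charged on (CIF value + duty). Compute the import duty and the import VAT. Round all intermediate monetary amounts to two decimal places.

Import duty: CHF 4702.21; import VAT: CHF 15399.74

Import duty = 97962.72 × 4.8% = 4702.21
VAT base = CIF + duty = 97962.72 + 4702.21 = 102664.93
Import VAT = 102664.93 × 15% = 15399.74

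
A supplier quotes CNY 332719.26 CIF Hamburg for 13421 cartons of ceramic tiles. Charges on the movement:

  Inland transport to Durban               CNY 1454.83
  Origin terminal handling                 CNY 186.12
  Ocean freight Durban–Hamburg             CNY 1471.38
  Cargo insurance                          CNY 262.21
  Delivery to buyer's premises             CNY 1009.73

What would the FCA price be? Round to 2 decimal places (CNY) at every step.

Not relevant to the conversion: inland to port — on the seller under both CIF and FCA; already in the CIF price and stays in the FCA price. delivery — on the buyer under both terms; not part of either seller's price.
From CIF to FCA, the seller no longer bears: origin terminal, freight, insurance.
FCA price = 332719.26 − 186.12 − 1471.38 − 262.21 = 330799.55

FCA price: CNY 330799.55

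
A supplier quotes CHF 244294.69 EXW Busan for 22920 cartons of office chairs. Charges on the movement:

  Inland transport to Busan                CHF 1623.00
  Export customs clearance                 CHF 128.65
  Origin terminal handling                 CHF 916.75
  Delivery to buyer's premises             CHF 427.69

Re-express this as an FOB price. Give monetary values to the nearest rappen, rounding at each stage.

Not relevant to the conversion: delivery — on the buyer under both terms; not part of either seller's price.
From EXW to FOB, the seller additionally bears: inland to port, export clearance, origin terminal.
FOB price = 244294.69 + 1623.00 + 128.65 + 916.75 = 246963.09

FOB price: CHF 246963.09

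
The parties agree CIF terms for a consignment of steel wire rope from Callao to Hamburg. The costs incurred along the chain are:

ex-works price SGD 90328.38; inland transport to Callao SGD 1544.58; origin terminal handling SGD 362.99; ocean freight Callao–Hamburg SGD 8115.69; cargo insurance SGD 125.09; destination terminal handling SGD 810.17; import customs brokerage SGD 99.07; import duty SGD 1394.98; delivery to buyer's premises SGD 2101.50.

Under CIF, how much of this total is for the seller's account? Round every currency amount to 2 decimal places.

Seller's account: SGD 100476.73

CIF: the seller pays costs through ocean freight and marine insurance to the destination port.
Seller's account: goods 90328.38 + inland to port 1544.58 + origin terminal 362.99 + freight 8115.69 + insurance 125.09 = 100476.73
Buyer's account: destination terminal 810.17 + brokerage 99.07 + duty 1394.98 + delivery 2101.50 = 4405.72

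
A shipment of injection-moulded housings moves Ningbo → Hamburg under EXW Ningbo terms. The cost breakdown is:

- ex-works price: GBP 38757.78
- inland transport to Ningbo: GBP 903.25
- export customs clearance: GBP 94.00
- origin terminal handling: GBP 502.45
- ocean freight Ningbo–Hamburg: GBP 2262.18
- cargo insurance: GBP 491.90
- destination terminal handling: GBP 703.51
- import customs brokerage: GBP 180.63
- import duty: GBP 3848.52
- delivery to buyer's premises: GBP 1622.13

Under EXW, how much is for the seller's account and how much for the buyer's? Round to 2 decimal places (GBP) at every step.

Seller: GBP 38757.78; buyer: GBP 10608.57

EXW: the seller makes goods available at their premises; the buyer bears all onward costs.
Seller's account: goods 38757.78 = 38757.78
Buyer's account: inland to port 903.25 + export clearance 94.00 + origin terminal 502.45 + freight 2262.18 + insurance 491.90 + destination terminal 703.51 + brokerage 180.63 + duty 3848.52 + delivery 1622.13 = 10608.57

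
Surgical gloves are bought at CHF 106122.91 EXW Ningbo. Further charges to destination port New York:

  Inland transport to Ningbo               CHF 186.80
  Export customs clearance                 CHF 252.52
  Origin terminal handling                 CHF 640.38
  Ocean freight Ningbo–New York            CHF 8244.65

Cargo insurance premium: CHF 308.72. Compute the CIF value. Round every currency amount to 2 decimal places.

CIF value: CHF 115755.98

CIF = EXW price + pre-shipment costs + freight + insurance
CIF = 106122.91 + 186.80 + 252.52 + 640.38 + 8244.65 + 308.72 = 115755.98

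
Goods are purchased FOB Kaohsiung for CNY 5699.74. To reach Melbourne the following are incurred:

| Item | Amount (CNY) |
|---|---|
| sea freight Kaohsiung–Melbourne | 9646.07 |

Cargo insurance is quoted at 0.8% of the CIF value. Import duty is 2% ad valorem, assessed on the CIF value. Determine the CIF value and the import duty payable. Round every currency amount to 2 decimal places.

Let C be the CIF value. C = FOB price + freight + 0.8% × C
C − 0.8% × C = 5699.74 + 9646.07
0.992 × C = 15345.81
C = 15345.81 / 0.992 = 15469.57
Insurance premium = 0.8% × 15469.57 = 123.76
Import duty = 15469.57 × 2% = 309.39

CIF value: CNY 15469.57; import duty: CNY 309.39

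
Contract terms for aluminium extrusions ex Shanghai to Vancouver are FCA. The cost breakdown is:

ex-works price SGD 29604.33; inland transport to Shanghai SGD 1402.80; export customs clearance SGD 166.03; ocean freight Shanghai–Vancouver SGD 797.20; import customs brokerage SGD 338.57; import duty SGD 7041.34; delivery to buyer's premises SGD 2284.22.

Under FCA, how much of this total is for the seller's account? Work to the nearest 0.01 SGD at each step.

Seller's account: SGD 31173.16

FCA: the seller delivers export-cleared goods to the carrier; the buyer bears costs from that point.
Seller's account: goods 29604.33 + inland to port 1402.80 + export clearance 166.03 = 31173.16
Buyer's account: freight 797.20 + brokerage 338.57 + duty 7041.34 + delivery 2284.22 = 10461.33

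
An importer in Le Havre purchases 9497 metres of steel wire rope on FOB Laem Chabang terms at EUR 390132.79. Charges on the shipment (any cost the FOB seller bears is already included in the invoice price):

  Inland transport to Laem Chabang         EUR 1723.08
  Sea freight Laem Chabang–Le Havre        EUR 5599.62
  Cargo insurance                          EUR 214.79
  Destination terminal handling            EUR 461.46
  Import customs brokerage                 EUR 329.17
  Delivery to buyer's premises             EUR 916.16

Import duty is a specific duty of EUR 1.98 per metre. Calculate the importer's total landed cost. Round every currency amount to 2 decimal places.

FOB: the seller bears costs until goods are on board at the origin port; the buyer bears freight, insurance and all costs thereafter.
Already in the invoice (seller's account under FOB): inland to port — exclude.
CIF value = FOB price + freight + insurance = 390132.79 + 5599.62 + 214.79 = 395947.20
Import duty = 9497 × 1.98 = 18804.06
Buyer bears: freight 5599.62 + insurance 214.79 + destination terminal 461.46 + brokerage 329.17 + delivery 916.16 + duty 18804.06 = 26325.26
Landed cost = invoice 390132.79 + 26325.26 = 416458.05

Total landed cost: EUR 416458.05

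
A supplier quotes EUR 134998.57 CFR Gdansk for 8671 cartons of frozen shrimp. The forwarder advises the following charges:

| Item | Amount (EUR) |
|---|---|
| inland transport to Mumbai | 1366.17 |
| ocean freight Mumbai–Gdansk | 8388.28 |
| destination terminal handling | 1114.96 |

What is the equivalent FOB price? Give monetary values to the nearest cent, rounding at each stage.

Not relevant to the conversion: inland to port — on the seller under both CFR and FOB; already in the CFR price and stays in the FOB price. destination terminal — on the buyer under both terms; not part of either seller's price.
From CFR to FOB, the seller no longer bears: freight.
FOB price = 134998.57 − 8388.28 = 126610.29

FOB price: EUR 126610.29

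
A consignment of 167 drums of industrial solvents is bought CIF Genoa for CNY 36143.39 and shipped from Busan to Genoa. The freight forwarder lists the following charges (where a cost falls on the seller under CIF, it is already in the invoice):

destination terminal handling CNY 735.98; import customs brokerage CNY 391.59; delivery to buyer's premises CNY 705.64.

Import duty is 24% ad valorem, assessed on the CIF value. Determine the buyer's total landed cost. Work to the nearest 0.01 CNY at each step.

CIF: the seller pays costs through ocean freight and marine insurance to the destination port.
The CIF price already equals the CIF value: 36143.39
Import duty = 36143.39 × 24% = 8674.41
Buyer bears: destination terminal 735.98 + brokerage 391.59 + delivery 705.64 + duty 8674.41 = 10507.62
Landed cost = invoice 36143.39 + 10507.62 = 46651.01

Total landed cost: CNY 46651.01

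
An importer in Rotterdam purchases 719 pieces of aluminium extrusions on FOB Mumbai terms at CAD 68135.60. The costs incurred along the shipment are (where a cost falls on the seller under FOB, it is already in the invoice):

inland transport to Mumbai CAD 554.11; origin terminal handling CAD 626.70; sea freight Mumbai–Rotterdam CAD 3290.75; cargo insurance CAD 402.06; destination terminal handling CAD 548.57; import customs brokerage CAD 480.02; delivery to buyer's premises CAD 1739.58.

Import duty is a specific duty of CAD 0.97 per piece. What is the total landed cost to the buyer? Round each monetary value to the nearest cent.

Total landed cost: CAD 75294.01

FOB: the seller bears costs until goods are on board at the origin port; the buyer bears freight, insurance and all costs thereafter.
Already in the invoice (seller's account under FOB): inland to port, origin terminal — exclude.
CIF value = FOB price + freight + insurance = 68135.60 + 3290.75 + 402.06 = 71828.41
Import duty = 719 × 0.97 = 697.43
Buyer bears: freight 3290.75 + insurance 402.06 + destination terminal 548.57 + brokerage 480.02 + delivery 1739.58 + duty 697.43 = 7158.41
Landed cost = invoice 68135.60 + 7158.41 = 75294.01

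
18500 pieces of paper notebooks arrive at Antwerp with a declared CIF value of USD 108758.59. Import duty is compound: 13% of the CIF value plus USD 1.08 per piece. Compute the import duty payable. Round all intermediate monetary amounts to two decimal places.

Ad valorem component: 108758.59 × 13% = 14138.62
Specific component: 18500 × 1.08 = 19980.00
Import duty = 14138.62 + 19980.00 = 34118.62

Import duty: USD 34118.62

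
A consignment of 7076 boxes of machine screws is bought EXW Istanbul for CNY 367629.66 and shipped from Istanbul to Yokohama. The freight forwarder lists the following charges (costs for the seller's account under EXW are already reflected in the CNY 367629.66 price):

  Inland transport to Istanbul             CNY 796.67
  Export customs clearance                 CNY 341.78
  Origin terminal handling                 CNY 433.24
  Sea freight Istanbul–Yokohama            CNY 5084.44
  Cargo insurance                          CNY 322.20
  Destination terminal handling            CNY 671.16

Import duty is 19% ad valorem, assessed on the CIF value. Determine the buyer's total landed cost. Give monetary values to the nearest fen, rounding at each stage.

Total landed cost: CNY 446454.67

EXW: the seller makes goods available at their premises; the buyer bears all onward costs.
CIF value = EXW price + inland to port + export clearance + origin terminal + freight + insurance = 367629.66 + 796.67 + 341.78 + 433.24 + 5084.44 + 322.20 = 374607.99
Import duty = 374607.99 × 19% = 71175.52
Buyer bears: inland to port 796.67 + export clearance 341.78 + origin terminal 433.24 + freight 5084.44 + insurance 322.20 + destination terminal 671.16 + duty 71175.52 = 78825.01
Landed cost = invoice 367629.66 + 78825.01 = 446454.67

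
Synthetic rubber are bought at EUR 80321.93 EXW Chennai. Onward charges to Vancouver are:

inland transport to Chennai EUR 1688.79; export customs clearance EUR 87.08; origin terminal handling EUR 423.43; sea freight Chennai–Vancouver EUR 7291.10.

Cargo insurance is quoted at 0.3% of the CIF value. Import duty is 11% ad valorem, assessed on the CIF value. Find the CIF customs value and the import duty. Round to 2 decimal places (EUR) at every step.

CIF value: EUR 90082.58; import duty: EUR 9909.08

Let C be the CIF value. C = EXW price + pre-shipment costs + freight + 0.3% × C
C − 0.3% × C = 80321.93 + 1688.79 + 87.08 + 423.43 + 7291.10
0.997 × C = 89812.33
C = 89812.33 / 0.997 = 90082.58
Insurance premium = 0.3% × 90082.58 = 270.25
Import duty = 90082.58 × 11% = 9909.08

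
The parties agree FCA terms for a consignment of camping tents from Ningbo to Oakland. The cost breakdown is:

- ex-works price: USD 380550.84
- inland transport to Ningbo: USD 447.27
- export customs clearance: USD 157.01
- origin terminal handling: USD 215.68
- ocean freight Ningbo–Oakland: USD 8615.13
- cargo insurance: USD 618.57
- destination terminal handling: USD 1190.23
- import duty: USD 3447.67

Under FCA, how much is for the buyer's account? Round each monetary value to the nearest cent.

Buyer's account: USD 14087.28

FCA: the seller delivers export-cleared goods to the carrier; the buyer bears costs from that point.
Seller's account: goods 380550.84 + inland to port 447.27 + export clearance 157.01 = 381155.12
Buyer's account: origin terminal 215.68 + freight 8615.13 + insurance 618.57 + destination terminal 1190.23 + duty 3447.67 = 14087.28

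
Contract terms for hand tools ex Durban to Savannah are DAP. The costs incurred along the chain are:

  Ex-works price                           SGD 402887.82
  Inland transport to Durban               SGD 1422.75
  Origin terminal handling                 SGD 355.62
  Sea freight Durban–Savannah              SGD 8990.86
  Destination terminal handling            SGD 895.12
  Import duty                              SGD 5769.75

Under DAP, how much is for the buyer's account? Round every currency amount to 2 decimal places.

Buyer's account: SGD 5769.75

DAP: the seller bears all costs to the named destination except import duty and clearance.
Seller's account: goods 402887.82 + inland to port 1422.75 + origin terminal 355.62 + freight 8990.86 + destination terminal 895.12 = 414552.17
Buyer's account: duty 5769.75 = 5769.75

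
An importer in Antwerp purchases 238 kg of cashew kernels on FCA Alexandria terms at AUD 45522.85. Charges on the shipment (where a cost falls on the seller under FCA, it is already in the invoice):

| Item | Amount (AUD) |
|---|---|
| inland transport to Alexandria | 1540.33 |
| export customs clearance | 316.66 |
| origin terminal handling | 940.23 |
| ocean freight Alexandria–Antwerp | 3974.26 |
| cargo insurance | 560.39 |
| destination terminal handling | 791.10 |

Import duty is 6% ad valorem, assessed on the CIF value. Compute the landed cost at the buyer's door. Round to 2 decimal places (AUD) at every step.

FCA: the seller delivers export-cleared goods to the carrier; the buyer bears costs from that point.
Already in the invoice (seller's account under FCA): inland to port, export clearance — exclude.
CIF value = FCA price + origin terminal + freight + insurance = 45522.85 + 940.23 + 3974.26 + 560.39 = 50997.73
Import duty = 50997.73 × 6% = 3059.86
Buyer bears: origin terminal 940.23 + freight 3974.26 + insurance 560.39 + destination terminal 791.10 + duty 3059.86 = 9325.84
Landed cost = invoice 45522.85 + 9325.84 = 54848.69

Total landed cost: AUD 54848.69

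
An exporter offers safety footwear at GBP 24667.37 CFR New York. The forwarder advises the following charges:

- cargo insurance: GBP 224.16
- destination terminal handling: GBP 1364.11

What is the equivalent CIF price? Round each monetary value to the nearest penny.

Not relevant to the conversion: destination terminal — on the buyer under both terms; not part of either seller's price.
From CFR to CIF, the seller additionally bears: insurance.
CIF price = 24667.37 + 224.16 = 24891.53

CIF price: GBP 24891.53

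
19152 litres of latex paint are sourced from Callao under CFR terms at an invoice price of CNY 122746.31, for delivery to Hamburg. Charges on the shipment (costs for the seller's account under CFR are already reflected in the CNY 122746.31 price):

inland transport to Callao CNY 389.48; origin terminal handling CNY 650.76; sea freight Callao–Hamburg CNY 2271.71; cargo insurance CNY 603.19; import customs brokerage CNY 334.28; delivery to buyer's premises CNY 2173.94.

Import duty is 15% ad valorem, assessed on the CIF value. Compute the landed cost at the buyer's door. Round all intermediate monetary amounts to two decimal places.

Total landed cost: CNY 144360.15

CFR: the seller pays costs through ocean freight to the destination port, but not insurance.
Already in the invoice (seller's account under CFR): inland to port, origin terminal, freight — exclude.
CIF value = CFR price + insurance = 122746.31 + 603.19 = 123349.50
Import duty = 123349.50 × 15% = 18502.43
Buyer bears: insurance 603.19 + brokerage 334.28 + delivery 2173.94 + duty 18502.43 = 21613.84
Landed cost = invoice 122746.31 + 21613.84 = 144360.15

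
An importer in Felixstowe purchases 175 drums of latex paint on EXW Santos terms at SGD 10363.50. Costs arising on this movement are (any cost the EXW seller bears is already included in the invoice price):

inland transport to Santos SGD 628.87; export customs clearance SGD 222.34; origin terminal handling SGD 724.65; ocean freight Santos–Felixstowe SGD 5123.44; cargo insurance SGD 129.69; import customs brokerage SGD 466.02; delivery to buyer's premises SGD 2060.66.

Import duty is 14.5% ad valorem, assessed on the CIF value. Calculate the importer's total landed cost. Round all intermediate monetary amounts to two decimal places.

EXW: the seller makes goods available at their premises; the buyer bears all onward costs.
CIF value = EXW price + inland to port + export clearance + origin terminal + freight + insurance = 10363.50 + 628.87 + 222.34 + 724.65 + 5123.44 + 129.69 = 17192.49
Import duty = 17192.49 × 14.5% = 2492.91
Buyer bears: inland to port 628.87 + export clearance 222.34 + origin terminal 724.65 + freight 5123.44 + insurance 129.69 + brokerage 466.02 + delivery 2060.66 + duty 2492.91 = 11848.58
Landed cost = invoice 10363.50 + 11848.58 = 22212.08

Total landed cost: SGD 22212.08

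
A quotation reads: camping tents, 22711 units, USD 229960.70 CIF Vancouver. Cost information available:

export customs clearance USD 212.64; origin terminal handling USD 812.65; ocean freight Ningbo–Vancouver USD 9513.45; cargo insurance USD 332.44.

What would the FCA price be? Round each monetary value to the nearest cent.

FCA price: USD 219302.16

Not relevant to the conversion: export clearance — on the seller under both CIF and FCA; already in the CIF price and stays in the FCA price.
From CIF to FCA, the seller no longer bears: origin terminal, freight, insurance.
FCA price = 229960.70 − 812.65 − 9513.45 − 332.44 = 219302.16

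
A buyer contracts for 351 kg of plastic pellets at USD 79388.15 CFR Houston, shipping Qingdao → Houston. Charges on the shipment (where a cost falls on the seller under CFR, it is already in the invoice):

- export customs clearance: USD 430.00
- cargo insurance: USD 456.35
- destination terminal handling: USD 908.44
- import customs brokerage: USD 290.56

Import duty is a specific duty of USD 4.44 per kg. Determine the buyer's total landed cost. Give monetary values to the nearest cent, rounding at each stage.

Total landed cost: USD 82601.94

CFR: the seller pays costs through ocean freight to the destination port, but not insurance.
Already in the invoice (seller's account under CFR): export clearance — exclude.
CIF value = CFR price + insurance = 79388.15 + 456.35 = 79844.50
Import duty = 351 × 4.44 = 1558.44
Buyer bears: insurance 456.35 + destination terminal 908.44 + brokerage 290.56 + duty 1558.44 = 3213.79
Landed cost = invoice 79388.15 + 3213.79 = 82601.94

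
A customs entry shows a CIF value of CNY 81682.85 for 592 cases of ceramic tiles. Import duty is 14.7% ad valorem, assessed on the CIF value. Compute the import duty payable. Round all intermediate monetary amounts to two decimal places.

Import duty: CNY 12007.38

Import duty = 81682.85 × 14.7% = 12007.38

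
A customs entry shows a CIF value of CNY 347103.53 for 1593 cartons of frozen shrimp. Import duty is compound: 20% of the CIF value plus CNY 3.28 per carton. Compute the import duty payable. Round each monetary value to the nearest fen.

Ad valorem component: 347103.53 × 20% = 69420.71
Specific component: 1593 × 3.28 = 5225.04
Import duty = 69420.71 + 5225.04 = 74645.75

Import duty: CNY 74645.75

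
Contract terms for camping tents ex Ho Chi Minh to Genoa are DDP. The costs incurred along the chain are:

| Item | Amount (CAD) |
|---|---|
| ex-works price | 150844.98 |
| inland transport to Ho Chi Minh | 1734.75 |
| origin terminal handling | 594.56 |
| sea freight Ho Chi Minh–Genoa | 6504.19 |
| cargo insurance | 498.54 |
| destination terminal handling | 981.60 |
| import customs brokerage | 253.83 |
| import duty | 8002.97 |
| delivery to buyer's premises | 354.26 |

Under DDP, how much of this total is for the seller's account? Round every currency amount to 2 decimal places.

Seller's account: CAD 169769.68

DDP: the seller bears all costs including import duty.
Seller's account: goods 150844.98 + inland to port 1734.75 + origin terminal 594.56 + freight 6504.19 + insurance 498.54 + destination terminal 981.60 + brokerage 253.83 + duty 8002.97 + delivery 354.26 = 169769.68
Buyer's account: 0.00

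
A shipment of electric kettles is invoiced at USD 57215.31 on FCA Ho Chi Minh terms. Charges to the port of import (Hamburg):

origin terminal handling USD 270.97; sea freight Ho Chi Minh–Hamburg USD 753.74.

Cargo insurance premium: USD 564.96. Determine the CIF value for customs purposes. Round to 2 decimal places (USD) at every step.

CIF value: USD 58804.98

CIF = FCA price + pre-shipment costs + freight + insurance
CIF = 57215.31 + 270.97 + 753.74 + 564.96 = 58804.98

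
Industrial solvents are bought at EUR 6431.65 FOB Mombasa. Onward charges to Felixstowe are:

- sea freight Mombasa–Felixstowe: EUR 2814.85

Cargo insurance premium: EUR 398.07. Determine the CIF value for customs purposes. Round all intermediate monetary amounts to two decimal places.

CIF = FOB price + freight + insurance
CIF = 6431.65 + 2814.85 + 398.07 = 9644.57

CIF value: EUR 9644.57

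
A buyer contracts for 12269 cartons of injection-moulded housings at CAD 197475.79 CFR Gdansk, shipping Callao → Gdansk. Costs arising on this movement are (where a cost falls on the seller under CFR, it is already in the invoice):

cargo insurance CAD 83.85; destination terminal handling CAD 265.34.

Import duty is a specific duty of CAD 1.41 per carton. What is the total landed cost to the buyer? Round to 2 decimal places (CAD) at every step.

Total landed cost: CAD 215124.27

CFR: the seller pays costs through ocean freight to the destination port, but not insurance.
CIF value = CFR price + insurance = 197475.79 + 83.85 = 197559.64
Import duty = 12269 × 1.41 = 17299.29
Buyer bears: insurance 83.85 + destination terminal 265.34 + duty 17299.29 = 17648.48
Landed cost = invoice 197475.79 + 17648.48 = 215124.27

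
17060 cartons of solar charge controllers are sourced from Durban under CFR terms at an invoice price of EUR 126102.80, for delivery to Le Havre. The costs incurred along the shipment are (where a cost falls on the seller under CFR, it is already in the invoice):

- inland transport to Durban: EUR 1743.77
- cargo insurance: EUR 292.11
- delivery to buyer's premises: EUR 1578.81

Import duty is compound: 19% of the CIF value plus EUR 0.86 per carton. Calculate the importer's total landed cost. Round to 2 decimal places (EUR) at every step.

Total landed cost: EUR 166660.35

CFR: the seller pays costs through ocean freight to the destination port, but not insurance.
Already in the invoice (seller's account under CFR): inland to port — exclude.
CIF value = CFR price + insurance = 126102.80 + 292.11 = 126394.91
Ad valorem component: 126394.91 × 19% = 24015.03
Specific component: 17060 × 0.86 = 14671.60
Import duty = 24015.03 + 14671.60 = 38686.63
Buyer bears: insurance 292.11 + delivery 1578.81 + duty 38686.63 = 40557.55
Landed cost = invoice 126102.80 + 40557.55 = 166660.35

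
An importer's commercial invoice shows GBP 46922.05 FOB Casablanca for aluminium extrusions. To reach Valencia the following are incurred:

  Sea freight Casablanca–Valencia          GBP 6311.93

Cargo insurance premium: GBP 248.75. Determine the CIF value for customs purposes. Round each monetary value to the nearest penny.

CIF = FOB price + freight + insurance
CIF = 46922.05 + 6311.93 + 248.75 = 53482.73

CIF value: GBP 53482.73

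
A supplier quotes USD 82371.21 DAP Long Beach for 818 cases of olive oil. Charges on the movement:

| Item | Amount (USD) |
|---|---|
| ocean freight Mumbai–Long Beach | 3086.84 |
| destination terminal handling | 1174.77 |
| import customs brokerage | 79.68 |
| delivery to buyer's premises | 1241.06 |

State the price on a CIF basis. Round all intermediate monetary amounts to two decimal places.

CIF price: USD 79955.38

Not relevant to the conversion: freight — on the seller under both DAP and CIF; already in the DAP price and stays in the CIF price. brokerage — on the buyer under both terms; not part of either seller's price.
From DAP to CIF, the seller no longer bears: destination terminal, delivery.
CIF price = 82371.21 − 1174.77 − 1241.06 = 79955.38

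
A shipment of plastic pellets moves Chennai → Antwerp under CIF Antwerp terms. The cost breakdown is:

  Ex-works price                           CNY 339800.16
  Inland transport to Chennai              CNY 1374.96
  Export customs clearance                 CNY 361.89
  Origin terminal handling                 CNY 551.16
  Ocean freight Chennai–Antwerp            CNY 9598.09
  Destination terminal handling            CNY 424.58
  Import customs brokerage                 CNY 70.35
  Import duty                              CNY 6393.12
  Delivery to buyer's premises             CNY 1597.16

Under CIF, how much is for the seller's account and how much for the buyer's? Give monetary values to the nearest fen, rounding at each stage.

CIF: the seller pays costs through ocean freight and marine insurance to the destination port.
Seller's account: goods 339800.16 + inland to port 1374.96 + export clearance 361.89 + origin terminal 551.16 + freight 9598.09 = 351686.26
Buyer's account: destination terminal 424.58 + brokerage 70.35 + duty 6393.12 + delivery 1597.16 = 8485.21

Seller: CNY 351686.26; buyer: CNY 8485.21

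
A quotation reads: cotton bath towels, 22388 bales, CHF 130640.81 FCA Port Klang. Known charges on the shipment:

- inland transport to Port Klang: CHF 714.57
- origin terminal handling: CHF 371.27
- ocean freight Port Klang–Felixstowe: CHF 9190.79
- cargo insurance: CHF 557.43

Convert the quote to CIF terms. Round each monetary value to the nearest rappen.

Not relevant to the conversion: inland to port — on the seller under both FCA and CIF; already in the FCA price and stays in the CIF price.
From FCA to CIF, the seller additionally bears: origin terminal, freight, insurance.
CIF price = 130640.81 + 371.27 + 9190.79 + 557.43 = 140760.30

CIF price: CHF 140760.30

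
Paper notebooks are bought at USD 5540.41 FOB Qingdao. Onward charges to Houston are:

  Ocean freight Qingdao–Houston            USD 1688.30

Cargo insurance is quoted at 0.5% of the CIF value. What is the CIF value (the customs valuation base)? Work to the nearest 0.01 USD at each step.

Let C be the CIF value. C = FOB price + freight + 0.5% × C
C − 0.5% × C = 5540.41 + 1688.30
0.995 × C = 7228.71
C = 7228.71 / 0.995 = 7265.04
Insurance premium = 0.5% × 7265.04 = 36.33

CIF value: USD 7265.04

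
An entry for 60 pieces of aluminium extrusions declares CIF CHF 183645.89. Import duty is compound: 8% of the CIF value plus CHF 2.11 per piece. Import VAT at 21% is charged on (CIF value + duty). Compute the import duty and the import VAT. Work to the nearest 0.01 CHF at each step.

Import duty: CHF 14818.27; import VAT: CHF 41677.47

Ad valorem component: 183645.89 × 8% = 14691.67
Specific component: 60 × 2.11 = 126.60
Import duty = 14691.67 + 126.60 = 14818.27
VAT base = CIF + duty = 183645.89 + 14818.27 = 198464.16
Import VAT = 198464.16 × 21% = 41677.47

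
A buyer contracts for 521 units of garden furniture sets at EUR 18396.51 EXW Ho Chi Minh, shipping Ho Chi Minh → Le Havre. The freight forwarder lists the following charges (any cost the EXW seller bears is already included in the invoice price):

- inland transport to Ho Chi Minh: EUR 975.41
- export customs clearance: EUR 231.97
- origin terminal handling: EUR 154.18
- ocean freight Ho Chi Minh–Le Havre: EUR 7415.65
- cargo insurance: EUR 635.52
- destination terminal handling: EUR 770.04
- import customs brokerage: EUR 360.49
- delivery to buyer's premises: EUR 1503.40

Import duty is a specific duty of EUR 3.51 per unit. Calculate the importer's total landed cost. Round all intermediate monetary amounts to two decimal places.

Total landed cost: EUR 32271.88

EXW: the seller makes goods available at their premises; the buyer bears all onward costs.
CIF value = EXW price + inland to port + export clearance + origin terminal + freight + insurance = 18396.51 + 975.41 + 231.97 + 154.18 + 7415.65 + 635.52 = 27809.24
Import duty = 521 × 3.51 = 1828.71
Buyer bears: inland to port 975.41 + export clearance 231.97 + origin terminal 154.18 + freight 7415.65 + insurance 635.52 + destination terminal 770.04 + brokerage 360.49 + delivery 1503.40 + duty 1828.71 = 13875.37
Landed cost = invoice 18396.51 + 13875.37 = 32271.88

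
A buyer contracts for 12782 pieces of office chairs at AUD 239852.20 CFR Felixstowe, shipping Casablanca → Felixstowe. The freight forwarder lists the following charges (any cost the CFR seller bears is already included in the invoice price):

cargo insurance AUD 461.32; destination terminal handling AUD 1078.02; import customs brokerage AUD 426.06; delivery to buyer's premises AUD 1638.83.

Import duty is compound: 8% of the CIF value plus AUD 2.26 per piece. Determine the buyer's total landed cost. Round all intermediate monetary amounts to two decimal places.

Total landed cost: AUD 291568.83

CFR: the seller pays costs through ocean freight to the destination port, but not insurance.
CIF value = CFR price + insurance = 239852.20 + 461.32 = 240313.52
Ad valorem component: 240313.52 × 8% = 19225.08
Specific component: 12782 × 2.26 = 28887.32
Import duty = 19225.08 + 28887.32 = 48112.40
Buyer bears: insurance 461.32 + destination terminal 1078.02 + brokerage 426.06 + delivery 1638.83 + duty 48112.40 = 51716.63
Landed cost = invoice 239852.20 + 51716.63 = 291568.83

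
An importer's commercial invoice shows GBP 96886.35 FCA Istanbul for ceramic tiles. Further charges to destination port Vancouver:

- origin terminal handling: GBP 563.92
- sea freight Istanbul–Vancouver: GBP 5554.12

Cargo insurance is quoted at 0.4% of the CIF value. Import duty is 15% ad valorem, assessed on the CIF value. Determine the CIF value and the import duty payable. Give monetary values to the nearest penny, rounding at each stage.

CIF value: GBP 103418.06; import duty: GBP 15512.71

Let C be the CIF value. C = FCA price + pre-shipment costs + freight + 0.4% × C
C − 0.4% × C = 96886.35 + 563.92 + 5554.12
0.996 × C = 103004.39
C = 103004.39 / 0.996 = 103418.06
Insurance premium = 0.4% × 103418.06 = 413.67
Import duty = 103418.06 × 15% = 15512.71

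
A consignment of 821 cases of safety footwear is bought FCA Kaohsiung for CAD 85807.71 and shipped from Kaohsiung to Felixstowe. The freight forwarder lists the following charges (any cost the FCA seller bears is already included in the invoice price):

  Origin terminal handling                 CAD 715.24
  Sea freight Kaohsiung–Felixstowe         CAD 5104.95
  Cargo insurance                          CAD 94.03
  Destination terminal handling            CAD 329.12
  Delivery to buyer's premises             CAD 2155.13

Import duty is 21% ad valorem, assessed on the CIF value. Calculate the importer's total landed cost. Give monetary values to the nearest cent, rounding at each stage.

Total landed cost: CAD 113467.79

FCA: the seller delivers export-cleared goods to the carrier; the buyer bears costs from that point.
CIF value = FCA price + origin terminal + freight + insurance = 85807.71 + 715.24 + 5104.95 + 94.03 = 91721.93
Import duty = 91721.93 × 21% = 19261.61
Buyer bears: origin terminal 715.24 + freight 5104.95 + insurance 94.03 + destination terminal 329.12 + delivery 2155.13 + duty 19261.61 = 27660.08
Landed cost = invoice 85807.71 + 27660.08 = 113467.79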